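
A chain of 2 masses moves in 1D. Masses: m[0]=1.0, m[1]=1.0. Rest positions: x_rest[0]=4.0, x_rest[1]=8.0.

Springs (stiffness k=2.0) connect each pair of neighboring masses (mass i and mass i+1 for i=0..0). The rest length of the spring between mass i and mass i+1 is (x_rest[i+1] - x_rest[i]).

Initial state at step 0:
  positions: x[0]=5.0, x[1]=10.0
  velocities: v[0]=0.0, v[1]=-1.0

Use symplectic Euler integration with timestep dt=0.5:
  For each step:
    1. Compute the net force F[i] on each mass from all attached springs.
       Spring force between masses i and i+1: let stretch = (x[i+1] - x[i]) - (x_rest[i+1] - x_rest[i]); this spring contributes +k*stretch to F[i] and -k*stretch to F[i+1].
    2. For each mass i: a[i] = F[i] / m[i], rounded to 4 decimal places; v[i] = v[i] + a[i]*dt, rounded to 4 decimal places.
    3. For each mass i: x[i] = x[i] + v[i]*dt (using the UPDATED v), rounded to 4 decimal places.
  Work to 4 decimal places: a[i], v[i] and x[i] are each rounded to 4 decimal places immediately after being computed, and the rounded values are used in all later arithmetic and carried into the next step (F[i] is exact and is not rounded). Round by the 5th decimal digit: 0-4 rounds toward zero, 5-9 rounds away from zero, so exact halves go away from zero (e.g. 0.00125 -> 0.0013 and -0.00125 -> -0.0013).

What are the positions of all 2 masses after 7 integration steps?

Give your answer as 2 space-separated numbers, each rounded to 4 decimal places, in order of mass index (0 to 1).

Step 0: x=[5.0000 10.0000] v=[0.0000 -1.0000]
Step 1: x=[5.5000 9.0000] v=[1.0000 -2.0000]
Step 2: x=[5.7500 8.2500] v=[0.5000 -1.5000]
Step 3: x=[5.2500 8.2500] v=[-1.0000 0.0000]
Step 4: x=[4.2500 8.7500] v=[-2.0000 1.0000]
Step 5: x=[3.5000 9.0000] v=[-1.5000 0.5000]
Step 6: x=[3.5000 8.5000] v=[0.0000 -1.0000]
Step 7: x=[4.0000 7.5000] v=[1.0000 -2.0000]

Answer: 4.0000 7.5000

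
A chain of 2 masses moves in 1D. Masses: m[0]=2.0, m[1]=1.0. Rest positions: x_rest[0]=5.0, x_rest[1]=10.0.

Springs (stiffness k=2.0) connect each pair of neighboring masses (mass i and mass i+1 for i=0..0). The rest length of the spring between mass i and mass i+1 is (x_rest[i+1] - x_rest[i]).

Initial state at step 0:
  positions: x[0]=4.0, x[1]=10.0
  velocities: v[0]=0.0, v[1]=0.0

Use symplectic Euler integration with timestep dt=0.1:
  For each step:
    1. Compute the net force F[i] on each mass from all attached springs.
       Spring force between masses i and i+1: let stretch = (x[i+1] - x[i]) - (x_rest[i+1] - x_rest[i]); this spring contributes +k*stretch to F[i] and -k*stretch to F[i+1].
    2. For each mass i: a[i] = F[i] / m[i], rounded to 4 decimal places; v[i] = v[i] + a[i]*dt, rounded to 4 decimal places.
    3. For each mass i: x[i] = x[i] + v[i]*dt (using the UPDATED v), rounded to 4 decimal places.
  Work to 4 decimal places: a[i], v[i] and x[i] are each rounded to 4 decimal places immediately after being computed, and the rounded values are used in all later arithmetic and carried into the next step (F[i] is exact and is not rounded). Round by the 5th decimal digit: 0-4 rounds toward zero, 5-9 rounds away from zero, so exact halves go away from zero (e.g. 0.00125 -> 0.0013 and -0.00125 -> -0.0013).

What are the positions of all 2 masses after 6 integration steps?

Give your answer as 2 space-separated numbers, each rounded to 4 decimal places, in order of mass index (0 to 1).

Step 0: x=[4.0000 10.0000] v=[0.0000 0.0000]
Step 1: x=[4.0100 9.9800] v=[0.1000 -0.2000]
Step 2: x=[4.0297 9.9406] v=[0.1970 -0.3940]
Step 3: x=[4.0585 9.8830] v=[0.2881 -0.5762]
Step 4: x=[4.0956 9.8089] v=[0.3706 -0.7411]
Step 5: x=[4.1398 9.7205] v=[0.4419 -0.8838]
Step 6: x=[4.1898 9.6205] v=[0.5000 -0.9999]

Answer: 4.1898 9.6205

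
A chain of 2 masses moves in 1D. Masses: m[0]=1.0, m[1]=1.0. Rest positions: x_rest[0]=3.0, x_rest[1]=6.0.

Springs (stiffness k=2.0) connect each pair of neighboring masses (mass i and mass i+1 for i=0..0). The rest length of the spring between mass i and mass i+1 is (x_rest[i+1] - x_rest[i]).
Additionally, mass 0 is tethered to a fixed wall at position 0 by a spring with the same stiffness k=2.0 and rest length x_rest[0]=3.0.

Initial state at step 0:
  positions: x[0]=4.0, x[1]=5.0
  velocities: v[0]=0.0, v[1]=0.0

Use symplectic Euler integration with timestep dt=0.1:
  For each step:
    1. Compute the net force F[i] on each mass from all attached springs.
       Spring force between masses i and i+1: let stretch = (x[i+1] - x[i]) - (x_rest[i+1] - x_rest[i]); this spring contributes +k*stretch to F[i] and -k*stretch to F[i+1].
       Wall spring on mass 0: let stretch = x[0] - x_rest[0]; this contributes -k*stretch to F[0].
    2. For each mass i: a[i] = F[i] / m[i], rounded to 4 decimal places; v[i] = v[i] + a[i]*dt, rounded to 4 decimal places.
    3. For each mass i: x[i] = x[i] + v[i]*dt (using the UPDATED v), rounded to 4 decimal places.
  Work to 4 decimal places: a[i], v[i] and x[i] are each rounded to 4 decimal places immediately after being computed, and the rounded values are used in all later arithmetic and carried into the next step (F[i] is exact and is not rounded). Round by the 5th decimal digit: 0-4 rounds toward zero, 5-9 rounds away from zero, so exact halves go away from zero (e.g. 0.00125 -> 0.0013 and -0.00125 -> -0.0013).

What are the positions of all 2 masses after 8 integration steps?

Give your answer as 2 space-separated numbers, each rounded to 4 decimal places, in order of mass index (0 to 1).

Answer: 2.4386 6.0654

Derivation:
Step 0: x=[4.0000 5.0000] v=[0.0000 0.0000]
Step 1: x=[3.9400 5.0400] v=[-0.6000 0.4000]
Step 2: x=[3.8232 5.1180] v=[-1.1680 0.7800]
Step 3: x=[3.6558 5.2301] v=[-1.6737 1.1210]
Step 4: x=[3.4468 5.3707] v=[-2.0900 1.4061]
Step 5: x=[3.2073 5.5328] v=[-2.3946 1.6213]
Step 6: x=[2.9502 5.7084] v=[-2.5710 1.7562]
Step 7: x=[2.6893 5.8889] v=[-2.6094 1.8046]
Step 8: x=[2.4386 6.0654] v=[-2.5073 1.7647]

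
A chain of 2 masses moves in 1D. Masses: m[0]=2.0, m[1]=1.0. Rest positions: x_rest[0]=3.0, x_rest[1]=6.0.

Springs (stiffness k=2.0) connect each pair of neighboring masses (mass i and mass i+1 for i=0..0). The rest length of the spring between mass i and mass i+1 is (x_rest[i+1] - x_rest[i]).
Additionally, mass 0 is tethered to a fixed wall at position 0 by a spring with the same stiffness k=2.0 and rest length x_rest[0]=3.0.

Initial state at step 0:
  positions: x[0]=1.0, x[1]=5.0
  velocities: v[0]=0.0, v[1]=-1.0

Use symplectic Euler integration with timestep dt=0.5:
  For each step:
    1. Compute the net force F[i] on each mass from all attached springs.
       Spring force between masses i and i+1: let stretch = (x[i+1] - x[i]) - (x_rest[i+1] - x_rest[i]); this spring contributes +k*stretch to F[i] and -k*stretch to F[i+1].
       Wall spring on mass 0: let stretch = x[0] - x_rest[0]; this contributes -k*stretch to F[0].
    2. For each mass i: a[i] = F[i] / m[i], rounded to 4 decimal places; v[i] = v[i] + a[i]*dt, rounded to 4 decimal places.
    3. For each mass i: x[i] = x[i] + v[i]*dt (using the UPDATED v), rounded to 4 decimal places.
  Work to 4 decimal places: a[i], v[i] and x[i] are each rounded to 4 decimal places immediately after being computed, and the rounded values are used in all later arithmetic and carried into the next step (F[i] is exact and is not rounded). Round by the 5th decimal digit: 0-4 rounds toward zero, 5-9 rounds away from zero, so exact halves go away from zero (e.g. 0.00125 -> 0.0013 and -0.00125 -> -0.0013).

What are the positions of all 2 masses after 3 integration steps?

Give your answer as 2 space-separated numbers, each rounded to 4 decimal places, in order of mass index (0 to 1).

Step 0: x=[1.0000 5.0000] v=[0.0000 -1.0000]
Step 1: x=[1.7500 4.0000] v=[1.5000 -2.0000]
Step 2: x=[2.6250 3.3750] v=[1.7500 -1.2500]
Step 3: x=[3.0313 3.8750] v=[0.8125 1.0000]

Answer: 3.0313 3.8750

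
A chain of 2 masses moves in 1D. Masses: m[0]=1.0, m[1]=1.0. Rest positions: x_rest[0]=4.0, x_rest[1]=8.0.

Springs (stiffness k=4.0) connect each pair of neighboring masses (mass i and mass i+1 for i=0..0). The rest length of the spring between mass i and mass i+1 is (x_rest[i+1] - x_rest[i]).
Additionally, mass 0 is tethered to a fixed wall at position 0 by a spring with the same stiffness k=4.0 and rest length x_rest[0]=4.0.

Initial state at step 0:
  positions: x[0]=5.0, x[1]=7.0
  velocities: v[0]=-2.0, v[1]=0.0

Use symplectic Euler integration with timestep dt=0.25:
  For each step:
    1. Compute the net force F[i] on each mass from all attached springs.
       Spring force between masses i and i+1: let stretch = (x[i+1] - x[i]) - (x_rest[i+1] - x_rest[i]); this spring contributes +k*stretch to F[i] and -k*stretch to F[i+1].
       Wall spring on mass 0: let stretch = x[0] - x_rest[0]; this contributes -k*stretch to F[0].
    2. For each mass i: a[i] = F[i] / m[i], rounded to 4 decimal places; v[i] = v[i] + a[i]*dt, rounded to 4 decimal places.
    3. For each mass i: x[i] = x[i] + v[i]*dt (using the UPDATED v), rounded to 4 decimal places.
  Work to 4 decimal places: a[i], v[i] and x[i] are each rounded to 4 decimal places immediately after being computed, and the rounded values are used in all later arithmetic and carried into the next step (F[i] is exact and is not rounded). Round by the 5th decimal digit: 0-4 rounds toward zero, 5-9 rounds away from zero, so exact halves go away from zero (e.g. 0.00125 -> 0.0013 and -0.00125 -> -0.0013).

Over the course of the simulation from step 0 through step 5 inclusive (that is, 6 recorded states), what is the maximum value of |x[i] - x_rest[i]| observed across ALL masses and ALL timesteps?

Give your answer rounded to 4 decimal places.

Step 0: x=[5.0000 7.0000] v=[-2.0000 0.0000]
Step 1: x=[3.7500 7.5000] v=[-5.0000 2.0000]
Step 2: x=[2.5000 8.0625] v=[-5.0000 2.2500]
Step 3: x=[2.0156 8.2344] v=[-1.9375 0.6875]
Step 4: x=[2.5820 7.8516] v=[2.2657 -1.5313]
Step 5: x=[3.8203 7.1514] v=[4.9533 -2.8009]
Max displacement = 1.9844

Answer: 1.9844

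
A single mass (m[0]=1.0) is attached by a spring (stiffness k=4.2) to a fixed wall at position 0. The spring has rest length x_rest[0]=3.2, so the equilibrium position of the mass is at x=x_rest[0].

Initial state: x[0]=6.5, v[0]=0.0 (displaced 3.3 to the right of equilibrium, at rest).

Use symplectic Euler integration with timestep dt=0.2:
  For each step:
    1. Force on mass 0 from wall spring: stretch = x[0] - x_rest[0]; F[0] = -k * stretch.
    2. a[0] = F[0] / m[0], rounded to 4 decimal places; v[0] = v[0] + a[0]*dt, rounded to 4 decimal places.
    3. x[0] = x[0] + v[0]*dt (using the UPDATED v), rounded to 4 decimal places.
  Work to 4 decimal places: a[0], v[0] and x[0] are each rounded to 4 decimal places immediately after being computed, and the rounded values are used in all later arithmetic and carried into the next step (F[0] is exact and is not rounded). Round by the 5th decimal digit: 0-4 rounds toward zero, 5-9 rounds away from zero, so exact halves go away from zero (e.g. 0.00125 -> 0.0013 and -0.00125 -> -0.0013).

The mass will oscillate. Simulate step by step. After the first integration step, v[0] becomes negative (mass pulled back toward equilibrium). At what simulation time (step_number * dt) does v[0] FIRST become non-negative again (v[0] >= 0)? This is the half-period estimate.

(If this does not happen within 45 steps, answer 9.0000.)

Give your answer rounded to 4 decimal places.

Answer: 1.6000

Derivation:
Step 0: x=[6.5000] v=[0.0000]
Step 1: x=[5.9456] v=[-2.7720]
Step 2: x=[4.9299] v=[-5.0783]
Step 3: x=[3.6236] v=[-6.5314]
Step 4: x=[2.2462] v=[-6.8872]
Step 5: x=[1.0290] v=[-6.0860]
Step 6: x=[0.1765] v=[-4.2624]
Step 7: x=[-0.1680] v=[-1.7227]
Step 8: x=[0.0533] v=[1.1064]
First v>=0 after going negative at step 8, time=1.6000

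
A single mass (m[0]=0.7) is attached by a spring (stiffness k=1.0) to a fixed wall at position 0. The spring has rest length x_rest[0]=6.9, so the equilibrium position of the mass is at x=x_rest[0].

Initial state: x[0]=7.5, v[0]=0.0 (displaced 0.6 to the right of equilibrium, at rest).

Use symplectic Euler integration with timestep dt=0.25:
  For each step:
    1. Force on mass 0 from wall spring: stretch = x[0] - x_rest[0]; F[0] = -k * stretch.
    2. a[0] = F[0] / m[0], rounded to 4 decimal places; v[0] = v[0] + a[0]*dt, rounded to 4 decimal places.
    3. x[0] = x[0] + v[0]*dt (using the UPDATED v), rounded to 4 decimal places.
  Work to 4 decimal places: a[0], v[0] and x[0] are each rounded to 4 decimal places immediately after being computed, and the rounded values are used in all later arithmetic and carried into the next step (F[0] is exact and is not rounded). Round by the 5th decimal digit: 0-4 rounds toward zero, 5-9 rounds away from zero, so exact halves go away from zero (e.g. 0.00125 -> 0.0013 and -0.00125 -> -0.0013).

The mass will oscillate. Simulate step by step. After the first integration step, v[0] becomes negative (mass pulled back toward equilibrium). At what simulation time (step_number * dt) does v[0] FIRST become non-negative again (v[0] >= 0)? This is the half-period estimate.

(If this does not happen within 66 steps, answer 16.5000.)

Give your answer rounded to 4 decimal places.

Answer: 2.7500

Derivation:
Step 0: x=[7.5000] v=[0.0000]
Step 1: x=[7.4464] v=[-0.2143]
Step 2: x=[7.3440] v=[-0.4095]
Step 3: x=[7.2020] v=[-0.5681]
Step 4: x=[7.0330] v=[-0.6760]
Step 5: x=[6.8521] v=[-0.7235]
Step 6: x=[6.6755] v=[-0.7064]
Step 7: x=[6.5190] v=[-0.6262]
Step 8: x=[6.3965] v=[-0.4901]
Step 9: x=[6.3189] v=[-0.3103]
Step 10: x=[6.2932] v=[-0.1028]
Step 11: x=[6.3217] v=[0.1139]
First v>=0 after going negative at step 11, time=2.7500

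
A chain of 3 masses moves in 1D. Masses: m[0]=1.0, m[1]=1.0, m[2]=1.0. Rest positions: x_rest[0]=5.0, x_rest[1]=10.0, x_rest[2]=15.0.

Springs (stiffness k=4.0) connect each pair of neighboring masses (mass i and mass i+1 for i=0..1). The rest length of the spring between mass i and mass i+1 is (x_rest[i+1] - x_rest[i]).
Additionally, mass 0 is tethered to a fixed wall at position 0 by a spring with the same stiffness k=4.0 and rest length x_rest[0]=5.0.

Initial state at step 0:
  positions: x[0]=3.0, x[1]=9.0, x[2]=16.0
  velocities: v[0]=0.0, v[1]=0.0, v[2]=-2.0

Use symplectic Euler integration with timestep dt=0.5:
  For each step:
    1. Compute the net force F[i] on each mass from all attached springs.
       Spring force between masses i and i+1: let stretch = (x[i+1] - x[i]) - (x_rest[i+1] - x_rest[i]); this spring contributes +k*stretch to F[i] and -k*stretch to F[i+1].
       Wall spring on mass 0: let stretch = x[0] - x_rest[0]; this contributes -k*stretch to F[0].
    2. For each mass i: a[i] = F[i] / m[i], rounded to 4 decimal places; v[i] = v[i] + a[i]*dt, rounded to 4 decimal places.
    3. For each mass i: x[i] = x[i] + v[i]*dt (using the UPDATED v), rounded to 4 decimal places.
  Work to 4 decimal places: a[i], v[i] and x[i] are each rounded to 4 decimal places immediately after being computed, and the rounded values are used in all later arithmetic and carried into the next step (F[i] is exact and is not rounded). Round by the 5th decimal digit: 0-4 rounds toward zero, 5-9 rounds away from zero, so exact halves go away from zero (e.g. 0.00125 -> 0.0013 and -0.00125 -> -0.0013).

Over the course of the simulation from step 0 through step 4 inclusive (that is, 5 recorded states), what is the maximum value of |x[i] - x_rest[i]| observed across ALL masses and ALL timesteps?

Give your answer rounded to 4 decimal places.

Answer: 3.0000

Derivation:
Step 0: x=[3.0000 9.0000 16.0000] v=[0.0000 0.0000 -2.0000]
Step 1: x=[6.0000 10.0000 13.0000] v=[6.0000 2.0000 -6.0000]
Step 2: x=[7.0000 10.0000 12.0000] v=[2.0000 0.0000 -2.0000]
Step 3: x=[4.0000 9.0000 14.0000] v=[-6.0000 -2.0000 4.0000]
Step 4: x=[2.0000 8.0000 16.0000] v=[-4.0000 -2.0000 4.0000]
Max displacement = 3.0000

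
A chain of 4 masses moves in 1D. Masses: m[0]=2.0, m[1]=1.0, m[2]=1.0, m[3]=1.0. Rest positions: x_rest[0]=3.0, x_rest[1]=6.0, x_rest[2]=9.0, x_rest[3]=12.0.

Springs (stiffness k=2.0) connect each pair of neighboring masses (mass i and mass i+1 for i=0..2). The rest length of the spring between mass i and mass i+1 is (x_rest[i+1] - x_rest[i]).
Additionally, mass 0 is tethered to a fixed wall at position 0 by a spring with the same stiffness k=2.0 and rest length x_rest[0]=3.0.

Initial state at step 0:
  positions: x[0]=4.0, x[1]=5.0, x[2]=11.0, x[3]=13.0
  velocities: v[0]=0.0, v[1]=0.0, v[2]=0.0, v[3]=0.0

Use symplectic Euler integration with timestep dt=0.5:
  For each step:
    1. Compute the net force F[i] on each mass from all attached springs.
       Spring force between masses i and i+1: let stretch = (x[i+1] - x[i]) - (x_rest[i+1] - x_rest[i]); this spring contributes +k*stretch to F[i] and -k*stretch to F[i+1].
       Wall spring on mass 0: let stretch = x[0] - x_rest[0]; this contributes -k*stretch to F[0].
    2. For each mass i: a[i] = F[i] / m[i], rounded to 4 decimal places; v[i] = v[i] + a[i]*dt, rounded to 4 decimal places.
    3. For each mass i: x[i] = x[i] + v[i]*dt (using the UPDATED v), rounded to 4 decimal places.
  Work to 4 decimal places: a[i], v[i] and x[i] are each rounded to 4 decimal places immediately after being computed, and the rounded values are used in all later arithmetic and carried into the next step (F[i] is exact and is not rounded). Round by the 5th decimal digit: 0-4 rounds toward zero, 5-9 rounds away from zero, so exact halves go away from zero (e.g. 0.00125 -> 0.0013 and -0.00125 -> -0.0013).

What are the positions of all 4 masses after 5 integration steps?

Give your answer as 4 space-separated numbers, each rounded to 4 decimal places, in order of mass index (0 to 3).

Step 0: x=[4.0000 5.0000 11.0000 13.0000] v=[0.0000 0.0000 0.0000 0.0000]
Step 1: x=[3.2500 7.5000 9.0000 13.5000] v=[-1.5000 5.0000 -4.0000 1.0000]
Step 2: x=[2.7500 8.6250 8.5000 13.2500] v=[-1.0000 2.2500 -1.0000 -0.5000]
Step 3: x=[3.0313 6.7500 10.4375 12.1250] v=[0.5625 -3.7500 3.8750 -2.2500]
Step 4: x=[3.4844 4.8594 11.3750 11.6563] v=[0.9062 -3.7812 1.8750 -0.9375]
Step 5: x=[3.4102 5.5391 9.1954 12.5469] v=[-0.1485 1.3594 -4.3593 1.7812]

Answer: 3.4102 5.5391 9.1954 12.5469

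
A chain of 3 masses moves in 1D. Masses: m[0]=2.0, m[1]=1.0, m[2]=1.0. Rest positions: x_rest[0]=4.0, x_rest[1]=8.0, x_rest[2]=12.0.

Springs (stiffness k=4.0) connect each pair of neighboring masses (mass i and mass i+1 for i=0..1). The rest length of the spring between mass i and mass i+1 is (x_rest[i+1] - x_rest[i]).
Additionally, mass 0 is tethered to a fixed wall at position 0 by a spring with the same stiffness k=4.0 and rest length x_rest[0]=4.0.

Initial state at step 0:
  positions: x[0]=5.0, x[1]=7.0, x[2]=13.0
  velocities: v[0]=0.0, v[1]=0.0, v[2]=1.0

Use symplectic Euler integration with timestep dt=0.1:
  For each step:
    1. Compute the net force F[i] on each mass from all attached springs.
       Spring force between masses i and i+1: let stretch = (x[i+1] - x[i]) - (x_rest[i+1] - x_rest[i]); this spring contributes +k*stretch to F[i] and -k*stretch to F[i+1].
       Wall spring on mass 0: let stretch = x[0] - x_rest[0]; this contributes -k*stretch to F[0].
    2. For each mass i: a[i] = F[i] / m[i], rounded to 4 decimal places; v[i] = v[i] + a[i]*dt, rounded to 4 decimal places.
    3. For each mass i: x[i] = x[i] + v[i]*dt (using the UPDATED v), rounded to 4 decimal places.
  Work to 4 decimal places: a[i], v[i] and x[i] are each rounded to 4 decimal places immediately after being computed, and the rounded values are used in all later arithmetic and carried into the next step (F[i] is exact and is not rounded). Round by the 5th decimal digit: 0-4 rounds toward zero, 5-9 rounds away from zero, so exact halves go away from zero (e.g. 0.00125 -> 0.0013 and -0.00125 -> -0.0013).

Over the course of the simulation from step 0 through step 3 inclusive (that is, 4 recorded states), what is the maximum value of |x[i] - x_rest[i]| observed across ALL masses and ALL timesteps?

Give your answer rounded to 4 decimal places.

Step 0: x=[5.0000 7.0000 13.0000] v=[0.0000 0.0000 1.0000]
Step 1: x=[4.9400 7.1600 13.0200] v=[-0.6000 1.6000 0.2000]
Step 2: x=[4.8256 7.4656 12.9656] v=[-1.1440 3.0560 -0.5440]
Step 3: x=[4.6675 7.8856 12.8512] v=[-1.5811 4.2000 -1.1440]
Max displacement = 1.0200

Answer: 1.0200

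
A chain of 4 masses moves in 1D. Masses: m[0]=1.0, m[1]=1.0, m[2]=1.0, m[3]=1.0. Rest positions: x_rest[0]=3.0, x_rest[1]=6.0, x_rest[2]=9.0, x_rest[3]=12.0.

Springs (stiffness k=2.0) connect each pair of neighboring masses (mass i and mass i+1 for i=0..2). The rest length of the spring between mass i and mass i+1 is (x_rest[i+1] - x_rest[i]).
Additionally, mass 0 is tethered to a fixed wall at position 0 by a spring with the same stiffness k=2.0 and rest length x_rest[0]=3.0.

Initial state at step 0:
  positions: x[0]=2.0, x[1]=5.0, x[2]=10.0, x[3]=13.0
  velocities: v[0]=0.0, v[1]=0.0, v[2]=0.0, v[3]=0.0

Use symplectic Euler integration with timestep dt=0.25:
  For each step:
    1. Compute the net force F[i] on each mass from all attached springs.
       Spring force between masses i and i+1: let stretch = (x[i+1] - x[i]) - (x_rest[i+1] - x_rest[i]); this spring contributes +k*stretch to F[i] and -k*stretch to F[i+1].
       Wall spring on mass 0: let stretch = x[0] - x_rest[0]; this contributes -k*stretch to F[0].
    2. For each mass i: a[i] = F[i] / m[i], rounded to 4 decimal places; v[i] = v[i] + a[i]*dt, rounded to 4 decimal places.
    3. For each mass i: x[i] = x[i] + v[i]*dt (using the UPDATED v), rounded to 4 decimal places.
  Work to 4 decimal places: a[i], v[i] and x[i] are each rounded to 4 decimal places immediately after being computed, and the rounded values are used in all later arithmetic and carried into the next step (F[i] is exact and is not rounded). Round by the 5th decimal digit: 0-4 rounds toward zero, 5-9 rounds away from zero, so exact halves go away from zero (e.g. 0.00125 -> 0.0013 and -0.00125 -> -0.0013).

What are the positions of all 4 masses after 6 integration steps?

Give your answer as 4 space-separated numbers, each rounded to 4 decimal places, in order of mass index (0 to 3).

Step 0: x=[2.0000 5.0000 10.0000 13.0000] v=[0.0000 0.0000 0.0000 0.0000]
Step 1: x=[2.1250 5.2500 9.7500 13.0000] v=[0.5000 1.0000 -1.0000 0.0000]
Step 2: x=[2.3750 5.6719 9.3438 12.9688] v=[1.0000 1.6875 -1.6250 -0.1250]
Step 3: x=[2.7403 6.1407 8.9317 12.8594] v=[1.4610 1.8750 -1.6485 -0.4375]
Step 4: x=[3.1881 6.5333 8.6617 12.6341] v=[1.7911 1.5703 -1.0802 -0.9014]
Step 5: x=[3.6555 6.7738 8.6222 12.2872] v=[1.8697 0.9619 -0.1582 -1.3876]
Step 6: x=[4.0558 6.8556 8.8097 11.8572] v=[1.6011 0.3270 0.7501 -1.7201]

Answer: 4.0558 6.8556 8.8097 11.8572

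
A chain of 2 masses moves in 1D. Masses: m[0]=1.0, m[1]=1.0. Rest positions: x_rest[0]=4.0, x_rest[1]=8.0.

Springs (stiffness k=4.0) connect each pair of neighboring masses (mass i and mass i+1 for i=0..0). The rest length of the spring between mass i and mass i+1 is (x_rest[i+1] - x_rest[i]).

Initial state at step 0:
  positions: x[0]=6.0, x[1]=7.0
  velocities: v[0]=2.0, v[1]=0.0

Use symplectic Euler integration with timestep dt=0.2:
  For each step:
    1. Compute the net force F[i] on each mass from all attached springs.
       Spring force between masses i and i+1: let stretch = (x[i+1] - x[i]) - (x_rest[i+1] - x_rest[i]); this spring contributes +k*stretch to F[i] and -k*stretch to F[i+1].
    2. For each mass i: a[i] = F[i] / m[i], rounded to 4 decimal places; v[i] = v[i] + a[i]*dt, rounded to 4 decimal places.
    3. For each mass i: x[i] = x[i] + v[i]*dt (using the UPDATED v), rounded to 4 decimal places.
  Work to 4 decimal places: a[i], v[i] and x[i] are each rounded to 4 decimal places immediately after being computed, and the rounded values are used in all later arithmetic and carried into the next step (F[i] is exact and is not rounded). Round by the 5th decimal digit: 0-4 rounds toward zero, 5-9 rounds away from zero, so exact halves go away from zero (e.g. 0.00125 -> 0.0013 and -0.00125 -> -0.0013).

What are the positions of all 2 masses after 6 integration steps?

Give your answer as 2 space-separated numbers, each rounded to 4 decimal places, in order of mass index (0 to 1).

Answer: 4.2885 11.1115

Derivation:
Step 0: x=[6.0000 7.0000] v=[2.0000 0.0000]
Step 1: x=[5.9200 7.4800] v=[-0.4000 2.4000]
Step 2: x=[5.4496 8.3504] v=[-2.3520 4.3520]
Step 3: x=[4.8033 9.3967] v=[-3.2314 5.2314]
Step 4: x=[4.2520 10.3480] v=[-2.7567 4.7567]
Step 5: x=[4.0360 10.9640] v=[-1.0799 3.0799]
Step 6: x=[4.2885 11.1115] v=[1.2625 0.7375]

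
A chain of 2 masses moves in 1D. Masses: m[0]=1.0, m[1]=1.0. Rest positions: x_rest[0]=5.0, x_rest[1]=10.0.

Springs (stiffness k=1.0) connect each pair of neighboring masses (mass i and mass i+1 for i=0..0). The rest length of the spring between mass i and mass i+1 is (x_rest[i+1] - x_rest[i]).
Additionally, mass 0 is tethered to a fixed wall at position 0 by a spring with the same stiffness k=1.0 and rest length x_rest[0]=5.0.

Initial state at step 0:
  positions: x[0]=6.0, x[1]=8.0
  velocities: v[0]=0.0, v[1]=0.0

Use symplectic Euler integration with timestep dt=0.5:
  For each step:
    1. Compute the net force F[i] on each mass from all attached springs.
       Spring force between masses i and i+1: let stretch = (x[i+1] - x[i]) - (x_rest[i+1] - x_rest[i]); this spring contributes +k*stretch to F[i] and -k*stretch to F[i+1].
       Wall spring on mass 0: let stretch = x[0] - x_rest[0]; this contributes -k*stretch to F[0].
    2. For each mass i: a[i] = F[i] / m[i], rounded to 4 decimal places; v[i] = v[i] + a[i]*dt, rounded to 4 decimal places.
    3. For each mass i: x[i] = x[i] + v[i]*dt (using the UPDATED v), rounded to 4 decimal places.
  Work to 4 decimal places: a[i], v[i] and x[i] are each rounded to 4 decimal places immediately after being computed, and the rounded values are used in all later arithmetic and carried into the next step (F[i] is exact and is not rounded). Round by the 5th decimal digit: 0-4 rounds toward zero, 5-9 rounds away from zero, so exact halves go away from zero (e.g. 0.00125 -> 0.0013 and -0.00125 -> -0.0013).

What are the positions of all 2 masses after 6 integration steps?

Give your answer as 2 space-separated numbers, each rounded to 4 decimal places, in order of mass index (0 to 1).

Answer: 6.4115 9.7310

Derivation:
Step 0: x=[6.0000 8.0000] v=[0.0000 0.0000]
Step 1: x=[5.0000 8.7500] v=[-2.0000 1.5000]
Step 2: x=[3.6875 9.8125] v=[-2.6250 2.1250]
Step 3: x=[2.9844 10.5938] v=[-1.4063 1.5625]
Step 4: x=[3.4375 10.7227] v=[0.9062 0.2578]
Step 5: x=[4.8526 10.2803] v=[2.8301 -0.8848]
Step 6: x=[6.4115 9.7310] v=[3.1177 -1.0987]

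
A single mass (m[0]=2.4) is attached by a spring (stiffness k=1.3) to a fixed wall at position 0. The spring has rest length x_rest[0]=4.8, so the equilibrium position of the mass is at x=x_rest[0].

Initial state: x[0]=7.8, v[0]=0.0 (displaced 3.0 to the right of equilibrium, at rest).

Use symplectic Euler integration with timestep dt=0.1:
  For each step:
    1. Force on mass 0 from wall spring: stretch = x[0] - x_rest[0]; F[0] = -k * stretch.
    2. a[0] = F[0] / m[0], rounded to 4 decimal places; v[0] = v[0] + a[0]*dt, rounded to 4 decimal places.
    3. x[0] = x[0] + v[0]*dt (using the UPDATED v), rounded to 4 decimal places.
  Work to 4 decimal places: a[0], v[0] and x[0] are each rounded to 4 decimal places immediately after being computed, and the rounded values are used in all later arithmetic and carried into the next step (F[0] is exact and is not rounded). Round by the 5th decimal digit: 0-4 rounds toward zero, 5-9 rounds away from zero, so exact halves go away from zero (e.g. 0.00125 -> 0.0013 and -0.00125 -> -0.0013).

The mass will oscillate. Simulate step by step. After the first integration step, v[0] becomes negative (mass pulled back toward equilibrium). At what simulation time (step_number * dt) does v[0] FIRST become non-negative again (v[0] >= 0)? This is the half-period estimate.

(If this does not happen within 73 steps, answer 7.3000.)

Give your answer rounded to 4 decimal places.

Answer: 4.3000

Derivation:
Step 0: x=[7.8000] v=[0.0000]
Step 1: x=[7.7838] v=[-0.1625]
Step 2: x=[7.7514] v=[-0.3241]
Step 3: x=[7.7030] v=[-0.4840]
Step 4: x=[7.6389] v=[-0.6413]
Step 5: x=[7.5594] v=[-0.7951]
Step 6: x=[7.4649] v=[-0.9446]
Step 7: x=[7.3560] v=[-1.0890]
Step 8: x=[7.2333] v=[-1.2275]
Step 9: x=[7.0974] v=[-1.3593]
Step 10: x=[6.9490] v=[-1.4837]
Step 11: x=[6.7890] v=[-1.6001]
Step 12: x=[6.6182] v=[-1.7078]
Step 13: x=[6.4376] v=[-1.8063]
Step 14: x=[6.2481] v=[-1.8950]
Step 15: x=[6.0508] v=[-1.9734]
Step 16: x=[5.8467] v=[-2.0412]
Step 17: x=[5.6369] v=[-2.0979]
Step 18: x=[5.4226] v=[-2.1432]
Step 19: x=[5.2049] v=[-2.1769]
Step 20: x=[4.9850] v=[-2.1988]
Step 21: x=[4.7641] v=[-2.2088]
Step 22: x=[4.5434] v=[-2.2069]
Step 23: x=[4.3241] v=[-2.1930]
Step 24: x=[4.1074] v=[-2.1672]
Step 25: x=[3.8944] v=[-2.1297]
Step 26: x=[3.6863] v=[-2.0807]
Step 27: x=[3.4843] v=[-2.0204]
Step 28: x=[3.2894] v=[-1.9491]
Step 29: x=[3.1027] v=[-1.8673]
Step 30: x=[2.9252] v=[-1.7754]
Step 31: x=[2.7578] v=[-1.6739]
Step 32: x=[2.6015] v=[-1.5633]
Step 33: x=[2.4571] v=[-1.4442]
Step 34: x=[2.3254] v=[-1.3173]
Step 35: x=[2.2071] v=[-1.1833]
Step 36: x=[2.1028] v=[-1.0429]
Step 37: x=[2.0131] v=[-0.8968]
Step 38: x=[1.9385] v=[-0.7458]
Step 39: x=[1.8794] v=[-0.5908]
Step 40: x=[1.8361] v=[-0.4326]
Step 41: x=[1.8089] v=[-0.2721]
Step 42: x=[1.7979] v=[-0.1101]
Step 43: x=[1.8032] v=[0.0525]
First v>=0 after going negative at step 43, time=4.3000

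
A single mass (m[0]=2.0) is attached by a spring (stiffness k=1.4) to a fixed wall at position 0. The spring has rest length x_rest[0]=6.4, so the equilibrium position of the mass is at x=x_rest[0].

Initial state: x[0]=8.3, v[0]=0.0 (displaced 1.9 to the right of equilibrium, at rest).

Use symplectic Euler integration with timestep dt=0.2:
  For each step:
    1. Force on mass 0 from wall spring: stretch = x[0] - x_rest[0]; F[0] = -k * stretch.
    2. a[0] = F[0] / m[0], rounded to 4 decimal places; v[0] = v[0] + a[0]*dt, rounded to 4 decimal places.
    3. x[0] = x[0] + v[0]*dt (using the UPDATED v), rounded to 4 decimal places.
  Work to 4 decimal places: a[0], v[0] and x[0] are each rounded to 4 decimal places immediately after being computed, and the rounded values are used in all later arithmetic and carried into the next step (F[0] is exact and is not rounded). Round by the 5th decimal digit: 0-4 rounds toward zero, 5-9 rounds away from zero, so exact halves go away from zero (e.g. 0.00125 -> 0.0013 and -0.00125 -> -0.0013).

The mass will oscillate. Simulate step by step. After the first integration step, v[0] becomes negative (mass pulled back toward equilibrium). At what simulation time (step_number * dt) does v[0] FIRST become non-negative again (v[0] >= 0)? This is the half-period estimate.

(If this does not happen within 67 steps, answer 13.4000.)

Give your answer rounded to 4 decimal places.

Answer: 3.8000

Derivation:
Step 0: x=[8.3000] v=[0.0000]
Step 1: x=[8.2468] v=[-0.2660]
Step 2: x=[8.1419] v=[-0.5246]
Step 3: x=[7.9882] v=[-0.7685]
Step 4: x=[7.7900] v=[-0.9908]
Step 5: x=[7.5529] v=[-1.1854]
Step 6: x=[7.2835] v=[-1.3468]
Step 7: x=[6.9894] v=[-1.4705]
Step 8: x=[6.6788] v=[-1.5530]
Step 9: x=[6.3604] v=[-1.5920]
Step 10: x=[6.0431] v=[-1.5865]
Step 11: x=[5.7358] v=[-1.5365]
Step 12: x=[5.4471] v=[-1.4435]
Step 13: x=[5.1851] v=[-1.3101]
Step 14: x=[4.9571] v=[-1.1400]
Step 15: x=[4.7695] v=[-0.9380]
Step 16: x=[4.6276] v=[-0.7097]
Step 17: x=[4.5353] v=[-0.4616]
Step 18: x=[4.4952] v=[-0.2005]
Step 19: x=[4.5084] v=[0.0662]
First v>=0 after going negative at step 19, time=3.8000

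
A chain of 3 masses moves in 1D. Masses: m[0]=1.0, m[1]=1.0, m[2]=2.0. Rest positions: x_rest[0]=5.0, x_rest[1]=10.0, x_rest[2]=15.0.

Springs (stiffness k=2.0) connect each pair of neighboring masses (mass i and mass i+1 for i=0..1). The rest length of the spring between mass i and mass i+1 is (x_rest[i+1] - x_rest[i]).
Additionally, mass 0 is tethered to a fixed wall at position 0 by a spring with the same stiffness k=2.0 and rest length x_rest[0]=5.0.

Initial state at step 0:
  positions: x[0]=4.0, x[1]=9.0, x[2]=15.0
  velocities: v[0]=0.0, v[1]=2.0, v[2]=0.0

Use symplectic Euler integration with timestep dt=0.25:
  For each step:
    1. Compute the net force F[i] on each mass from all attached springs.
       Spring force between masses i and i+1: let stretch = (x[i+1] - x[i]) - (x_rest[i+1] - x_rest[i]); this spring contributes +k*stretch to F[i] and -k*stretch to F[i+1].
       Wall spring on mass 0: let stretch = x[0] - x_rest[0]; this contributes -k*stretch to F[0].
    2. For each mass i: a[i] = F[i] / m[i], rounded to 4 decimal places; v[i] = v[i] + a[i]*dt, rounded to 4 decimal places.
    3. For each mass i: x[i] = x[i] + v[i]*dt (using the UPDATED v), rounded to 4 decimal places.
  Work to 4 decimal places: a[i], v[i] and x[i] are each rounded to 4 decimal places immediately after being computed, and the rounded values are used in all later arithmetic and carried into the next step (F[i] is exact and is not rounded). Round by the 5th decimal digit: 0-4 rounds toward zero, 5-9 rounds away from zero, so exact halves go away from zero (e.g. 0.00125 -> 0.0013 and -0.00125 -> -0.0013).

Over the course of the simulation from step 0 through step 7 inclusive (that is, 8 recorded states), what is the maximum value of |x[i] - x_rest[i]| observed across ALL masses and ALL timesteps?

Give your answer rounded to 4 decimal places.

Step 0: x=[4.0000 9.0000 15.0000] v=[0.0000 2.0000 0.0000]
Step 1: x=[4.1250 9.6250 14.9375] v=[0.5000 2.5000 -0.2500]
Step 2: x=[4.4219 10.2266 14.8555] v=[1.1875 2.4063 -0.3281]
Step 3: x=[4.8916 10.6812 14.7967] v=[1.8789 1.8184 -0.2353]
Step 4: x=[5.4736 10.9266 14.7932] v=[2.3279 0.9814 -0.0142]
Step 5: x=[6.0530 10.9737 14.8605] v=[2.3176 0.1882 0.2692]
Step 6: x=[6.4909 10.8915 14.9974] v=[1.7515 -0.3288 0.5475]
Step 7: x=[6.6675 10.7725 15.1902] v=[0.7064 -0.4762 0.7710]
Max displacement = 1.6675

Answer: 1.6675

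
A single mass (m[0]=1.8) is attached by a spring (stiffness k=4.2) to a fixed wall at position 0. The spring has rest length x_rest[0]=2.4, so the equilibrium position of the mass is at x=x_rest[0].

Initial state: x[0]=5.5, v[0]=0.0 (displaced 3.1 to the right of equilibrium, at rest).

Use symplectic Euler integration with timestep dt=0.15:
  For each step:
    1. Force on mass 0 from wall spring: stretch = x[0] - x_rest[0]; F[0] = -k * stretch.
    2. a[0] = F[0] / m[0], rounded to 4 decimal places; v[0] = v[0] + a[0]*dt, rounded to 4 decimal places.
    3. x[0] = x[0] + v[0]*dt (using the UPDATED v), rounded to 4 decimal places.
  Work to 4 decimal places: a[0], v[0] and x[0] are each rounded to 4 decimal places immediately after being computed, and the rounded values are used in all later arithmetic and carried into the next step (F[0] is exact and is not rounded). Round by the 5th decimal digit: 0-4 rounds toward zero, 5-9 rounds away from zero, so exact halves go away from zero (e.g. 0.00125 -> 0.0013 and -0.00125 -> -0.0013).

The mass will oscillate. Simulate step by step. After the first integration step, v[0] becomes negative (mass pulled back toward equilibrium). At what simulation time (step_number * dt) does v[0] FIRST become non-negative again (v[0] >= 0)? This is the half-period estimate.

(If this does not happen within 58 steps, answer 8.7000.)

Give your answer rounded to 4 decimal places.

Answer: 2.1000

Derivation:
Step 0: x=[5.5000] v=[0.0000]
Step 1: x=[5.3373] v=[-1.0850]
Step 2: x=[5.0203] v=[-2.1131]
Step 3: x=[4.5658] v=[-3.0302]
Step 4: x=[3.9976] v=[-3.7882]
Step 5: x=[3.3455] v=[-4.3474]
Step 6: x=[2.6438] v=[-4.6783]
Step 7: x=[1.9293] v=[-4.7636]
Step 8: x=[1.2395] v=[-4.5989]
Step 9: x=[0.6106] v=[-4.1927]
Step 10: x=[0.0756] v=[-3.5664]
Step 11: x=[-0.3373] v=[-2.7529]
Step 12: x=[-0.6065] v=[-1.7949]
Step 13: x=[-0.7179] v=[-0.7426]
Step 14: x=[-0.6656] v=[0.3487]
First v>=0 after going negative at step 14, time=2.1000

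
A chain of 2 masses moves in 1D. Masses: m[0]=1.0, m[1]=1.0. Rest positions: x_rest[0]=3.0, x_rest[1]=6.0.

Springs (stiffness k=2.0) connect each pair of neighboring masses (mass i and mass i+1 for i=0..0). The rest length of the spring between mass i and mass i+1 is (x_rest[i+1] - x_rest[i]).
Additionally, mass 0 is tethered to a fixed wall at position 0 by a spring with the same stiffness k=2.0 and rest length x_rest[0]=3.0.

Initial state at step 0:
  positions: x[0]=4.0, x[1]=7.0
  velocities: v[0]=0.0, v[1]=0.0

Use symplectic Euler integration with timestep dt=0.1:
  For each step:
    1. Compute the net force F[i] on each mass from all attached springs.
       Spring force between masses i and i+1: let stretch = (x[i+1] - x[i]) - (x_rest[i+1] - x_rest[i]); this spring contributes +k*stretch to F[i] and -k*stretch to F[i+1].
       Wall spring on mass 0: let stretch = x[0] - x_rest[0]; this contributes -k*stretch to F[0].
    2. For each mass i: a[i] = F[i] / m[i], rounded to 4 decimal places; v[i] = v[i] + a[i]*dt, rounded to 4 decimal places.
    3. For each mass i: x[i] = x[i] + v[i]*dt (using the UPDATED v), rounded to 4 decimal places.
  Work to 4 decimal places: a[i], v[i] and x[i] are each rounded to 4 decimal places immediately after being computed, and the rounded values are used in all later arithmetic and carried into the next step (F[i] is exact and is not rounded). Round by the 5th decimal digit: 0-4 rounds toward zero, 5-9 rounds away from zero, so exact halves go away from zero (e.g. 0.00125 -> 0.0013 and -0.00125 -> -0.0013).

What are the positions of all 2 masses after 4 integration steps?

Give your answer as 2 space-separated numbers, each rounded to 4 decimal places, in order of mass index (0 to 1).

Answer: 3.8118 6.9941

Derivation:
Step 0: x=[4.0000 7.0000] v=[0.0000 0.0000]
Step 1: x=[3.9800 7.0000] v=[-0.2000 0.0000]
Step 2: x=[3.9408 6.9996] v=[-0.3920 -0.0040]
Step 3: x=[3.8840 6.9980] v=[-0.5684 -0.0158]
Step 4: x=[3.8118 6.9941] v=[-0.7224 -0.0386]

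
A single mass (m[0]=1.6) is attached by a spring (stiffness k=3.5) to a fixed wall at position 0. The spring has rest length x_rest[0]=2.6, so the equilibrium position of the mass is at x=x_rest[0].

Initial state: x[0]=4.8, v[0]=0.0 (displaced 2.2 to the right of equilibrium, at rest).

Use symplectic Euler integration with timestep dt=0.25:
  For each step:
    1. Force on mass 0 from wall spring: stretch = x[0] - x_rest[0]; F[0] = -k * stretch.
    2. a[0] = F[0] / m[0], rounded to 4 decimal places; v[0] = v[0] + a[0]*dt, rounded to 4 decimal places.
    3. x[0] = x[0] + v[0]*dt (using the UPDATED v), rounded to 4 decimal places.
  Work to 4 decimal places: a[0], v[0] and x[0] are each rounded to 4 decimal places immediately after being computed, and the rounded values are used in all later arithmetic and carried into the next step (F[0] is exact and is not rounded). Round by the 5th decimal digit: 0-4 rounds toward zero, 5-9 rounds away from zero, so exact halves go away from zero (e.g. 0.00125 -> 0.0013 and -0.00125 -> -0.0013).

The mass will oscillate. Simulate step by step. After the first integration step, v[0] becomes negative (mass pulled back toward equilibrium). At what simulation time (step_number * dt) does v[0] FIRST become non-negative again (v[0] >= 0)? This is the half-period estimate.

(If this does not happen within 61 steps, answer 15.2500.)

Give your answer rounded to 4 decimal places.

Step 0: x=[4.8000] v=[0.0000]
Step 1: x=[4.4992] v=[-1.2031]
Step 2: x=[3.9388] v=[-2.2417]
Step 3: x=[3.1953] v=[-2.9739]
Step 4: x=[2.3704] v=[-3.2995]
Step 5: x=[1.5769] v=[-3.1739]
Step 6: x=[0.9233] v=[-2.6144]
Step 7: x=[0.4989] v=[-1.6975]
Step 8: x=[0.3618] v=[-0.5485]
Step 9: x=[0.5307] v=[0.6755]
First v>=0 after going negative at step 9, time=2.2500

Answer: 2.2500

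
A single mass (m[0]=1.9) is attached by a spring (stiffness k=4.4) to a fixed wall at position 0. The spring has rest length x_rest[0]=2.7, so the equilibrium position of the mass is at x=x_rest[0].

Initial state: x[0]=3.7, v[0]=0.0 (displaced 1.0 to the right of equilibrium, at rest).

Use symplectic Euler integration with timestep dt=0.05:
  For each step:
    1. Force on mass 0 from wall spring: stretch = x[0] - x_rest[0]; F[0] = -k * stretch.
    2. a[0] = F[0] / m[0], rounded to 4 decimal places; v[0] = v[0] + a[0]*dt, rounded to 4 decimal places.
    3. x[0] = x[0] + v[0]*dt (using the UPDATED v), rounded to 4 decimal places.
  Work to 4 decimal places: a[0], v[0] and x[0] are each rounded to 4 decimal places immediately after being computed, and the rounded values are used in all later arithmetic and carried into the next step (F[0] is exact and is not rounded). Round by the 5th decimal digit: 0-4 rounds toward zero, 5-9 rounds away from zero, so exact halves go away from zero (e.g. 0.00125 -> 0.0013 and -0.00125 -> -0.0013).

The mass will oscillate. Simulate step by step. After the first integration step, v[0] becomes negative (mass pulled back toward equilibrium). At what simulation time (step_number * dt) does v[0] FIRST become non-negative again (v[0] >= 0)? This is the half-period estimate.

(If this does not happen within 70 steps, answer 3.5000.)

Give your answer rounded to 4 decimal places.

Step 0: x=[3.7000] v=[0.0000]
Step 1: x=[3.6942] v=[-0.1158]
Step 2: x=[3.6827] v=[-0.2309]
Step 3: x=[3.6655] v=[-0.3447]
Step 4: x=[3.6427] v=[-0.4565]
Step 5: x=[3.6144] v=[-0.5657]
Step 6: x=[3.5808] v=[-0.6716]
Step 7: x=[3.5421] v=[-0.7736]
Step 8: x=[3.4985] v=[-0.8711]
Step 9: x=[3.4503] v=[-0.9636]
Step 10: x=[3.3978] v=[-1.0505]
Step 11: x=[3.3412] v=[-1.1313]
Step 12: x=[3.2809] v=[-1.2055]
Step 13: x=[3.2173] v=[-1.2728]
Step 14: x=[3.1507] v=[-1.3327]
Step 15: x=[3.0815] v=[-1.3849]
Step 16: x=[3.0100] v=[-1.4291]
Step 17: x=[2.9368] v=[-1.4650]
Step 18: x=[2.8622] v=[-1.4924]
Step 19: x=[2.7866] v=[-1.5112]
Step 20: x=[2.7105] v=[-1.5212]
Step 21: x=[2.6344] v=[-1.5224]
Step 22: x=[2.5587] v=[-1.5148]
Step 23: x=[2.4838] v=[-1.4984]
Step 24: x=[2.4101] v=[-1.4734]
Step 25: x=[2.3381] v=[-1.4398]
Step 26: x=[2.2682] v=[-1.3979]
Step 27: x=[2.2008] v=[-1.3479]
Step 28: x=[2.1363] v=[-1.2901]
Step 29: x=[2.0751] v=[-1.2248]
Step 30: x=[2.0175] v=[-1.1524]
Step 31: x=[1.9638] v=[-1.0734]
Step 32: x=[1.9144] v=[-0.9882]
Step 33: x=[1.8695] v=[-0.8972]
Step 34: x=[1.8295] v=[-0.8010]
Step 35: x=[1.7945] v=[-0.7002]
Step 36: x=[1.7647] v=[-0.5954]
Step 37: x=[1.7403] v=[-0.4871]
Step 38: x=[1.7215] v=[-0.3760]
Step 39: x=[1.7084] v=[-0.2627]
Step 40: x=[1.7010] v=[-0.1479]
Step 41: x=[1.6994] v=[-0.0322]
Step 42: x=[1.7036] v=[0.0837]
First v>=0 after going negative at step 42, time=2.1000

Answer: 2.1000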